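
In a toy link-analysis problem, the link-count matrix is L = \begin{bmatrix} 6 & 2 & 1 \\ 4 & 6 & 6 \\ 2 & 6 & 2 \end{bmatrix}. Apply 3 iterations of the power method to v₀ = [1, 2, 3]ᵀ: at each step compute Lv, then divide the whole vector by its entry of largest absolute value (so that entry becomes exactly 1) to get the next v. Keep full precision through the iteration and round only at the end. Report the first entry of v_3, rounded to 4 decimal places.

0.4445

Lv0 = (13.00000, 34.00000, 20.00000); divide by 34.00000 → v1 = (0.38235, 1.00000, 0.58824)
Lv1 = (4.88235, 11.05882, 7.94118); divide by 11.05882 → v2 = (0.44149, 1.00000, 0.71809)
Lv2 = (5.36702, 12.07447, 8.31915); divide by 12.07447 → v3 = (0.44449, 1.00000, 0.68899)
Requested entry of v3: 2018/4540 = 0.4445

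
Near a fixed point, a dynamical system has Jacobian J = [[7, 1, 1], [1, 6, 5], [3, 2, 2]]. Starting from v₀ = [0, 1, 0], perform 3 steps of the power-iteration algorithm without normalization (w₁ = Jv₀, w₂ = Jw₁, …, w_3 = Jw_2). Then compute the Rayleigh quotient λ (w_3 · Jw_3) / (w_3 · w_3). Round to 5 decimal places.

9.00954

w1 = Jv₀ = (1, 6, 2)
w2 = Jw1 = (15, 47, 19)
w3 = Jw2 = (171, 392, 177)
Jw3 = (1766, 3408, 1651)
w3·Jw3 = 171·1766 + 392·3408 + 177·1651 = 1930149; w3·w3 = 171·171 + 392·392 + 177·177 = 214234
λ ≈ 1930149/214234 = 9.00954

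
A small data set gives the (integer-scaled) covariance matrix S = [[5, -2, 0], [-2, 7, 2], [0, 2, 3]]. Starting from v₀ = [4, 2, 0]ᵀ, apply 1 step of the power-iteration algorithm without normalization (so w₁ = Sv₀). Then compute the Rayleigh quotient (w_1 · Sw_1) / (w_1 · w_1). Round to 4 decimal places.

w1 = Sv₀ = (5·4 + (-2)·2 + 0·0; (-2)·4 + 7·2 + 2·0; 0·4 + 2·2 + 3·0) = (16, 6, 4)
Sw1 = (68, 18, 24)
w1·Sw1 = 16·68 + 6·18 + 4·24 = 1292; w1·w1 = 16·16 + 6·6 + 4·4 = 308
λ ≈ 1292/308 = 4.1948

4.1948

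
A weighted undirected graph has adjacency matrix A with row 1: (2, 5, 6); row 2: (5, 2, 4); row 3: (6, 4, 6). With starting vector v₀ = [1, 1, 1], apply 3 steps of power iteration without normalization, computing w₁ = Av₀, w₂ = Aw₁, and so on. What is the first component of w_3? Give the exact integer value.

w1 = Av₀ = (2·1 + 5·1 + 6·1; 5·1 + 2·1 + 4·1; 6·1 + 4·1 + 6·1) = (13, 11, 16)
w2 = Aw1 = (2·13 + 5·11 + 6·16; 5·13 + 2·11 + 4·16; 6·13 + 4·11 + 6·16) = (177, 151, 218)
w3 = Aw2 = (2417, 2059, 2974)
The requested component of w3 is 2417.

2417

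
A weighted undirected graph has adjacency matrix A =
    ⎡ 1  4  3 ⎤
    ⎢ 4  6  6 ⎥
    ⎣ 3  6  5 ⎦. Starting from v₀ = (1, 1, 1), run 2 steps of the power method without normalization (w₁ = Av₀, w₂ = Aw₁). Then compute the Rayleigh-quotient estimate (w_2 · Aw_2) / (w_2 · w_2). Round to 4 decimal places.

13.5030

w1 = Av₀ = (8, 16, 14)
w2 = Aw1 = (114, 212, 190)
Aw2 = (1532, 2868, 2564)
w2·Aw2 = 114·1532 + 212·2868 + 190·2564 = 1269824; w2·w2 = 114·114 + 212·212 + 190·190 = 94040
λ ≈ 1269824/94040 = 13.5030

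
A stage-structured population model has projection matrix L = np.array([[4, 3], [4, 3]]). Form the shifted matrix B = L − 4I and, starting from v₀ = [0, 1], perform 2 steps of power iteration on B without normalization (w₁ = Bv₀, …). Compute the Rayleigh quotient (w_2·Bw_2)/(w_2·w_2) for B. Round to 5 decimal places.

μ ≈ -2.48315

B = L − 4I has rows (0, 3); (4, -1)
w1 = Bv₀ = (0·0 + 3·1; 4·0 + (-1)·1) = (3, -1)
w2 = Bw1 = (0·3 + 3·(-1); 4·3 + (-1)·(-1)) = (-3, 13)
Bw2 = (39, -25)
w2·Bw2 = -442; w2·w2 = 178; μ ≈ -442/178 = -2.48315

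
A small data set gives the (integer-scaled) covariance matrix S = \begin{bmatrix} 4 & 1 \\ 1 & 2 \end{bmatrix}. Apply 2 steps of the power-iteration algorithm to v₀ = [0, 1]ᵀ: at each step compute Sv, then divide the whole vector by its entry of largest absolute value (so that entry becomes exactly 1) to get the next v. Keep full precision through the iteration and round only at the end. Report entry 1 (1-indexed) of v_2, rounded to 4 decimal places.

1.0000

Sv0 = (1.00000, 2.00000); divide by 2.00000 → v1 = (0.50000, 1.00000)
Sv1 = (3.00000, 2.50000); divide by 3.00000 → v2 = (1.00000, 0.83333)
Requested entry of v2: 6/6 = 1.0000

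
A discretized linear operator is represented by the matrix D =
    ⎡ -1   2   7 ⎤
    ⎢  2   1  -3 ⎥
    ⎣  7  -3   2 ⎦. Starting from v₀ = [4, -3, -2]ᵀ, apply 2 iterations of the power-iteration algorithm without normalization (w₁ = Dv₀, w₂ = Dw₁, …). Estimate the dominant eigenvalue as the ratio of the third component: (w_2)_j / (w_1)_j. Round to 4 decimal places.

λ ≈ -4.0909

w1 = Dv₀ = (-24, 11, 33)
w2 = Dw1 = (277, -136, -135)
Ratio at component: -135 / 33 = -4.0909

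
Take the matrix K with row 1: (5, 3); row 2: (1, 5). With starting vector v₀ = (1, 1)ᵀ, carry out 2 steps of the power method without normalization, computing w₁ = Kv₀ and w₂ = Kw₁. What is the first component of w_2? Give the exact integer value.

58

w1 = Kv₀ = (5·1 + 3·1; 1·1 + 5·1) = (8, 6)
w2 = Kw1 = (5·8 + 3·6; 1·8 + 5·6) = (58, 38)
The requested component of w2 is 58.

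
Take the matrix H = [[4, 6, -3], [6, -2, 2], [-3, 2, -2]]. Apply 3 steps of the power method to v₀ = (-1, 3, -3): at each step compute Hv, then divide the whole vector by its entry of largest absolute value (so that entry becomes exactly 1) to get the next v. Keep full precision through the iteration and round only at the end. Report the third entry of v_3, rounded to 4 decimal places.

0.6217

Hv0 = (23.00000, -18.00000, 15.00000); divide by 23.00000 → v1 = (1.00000, -0.78261, 0.65217)
Hv1 = (-2.65217, 8.86957, -5.86957); divide by 8.86957 → v2 = (-0.29902, 1.00000, -0.66176)
Hv2 = (6.78922, -5.11765, 4.22059); divide by 6.78922 → v3 = (1.00000, -0.75379, 0.62166)
Requested entry of v3: 861/1385 = 0.6217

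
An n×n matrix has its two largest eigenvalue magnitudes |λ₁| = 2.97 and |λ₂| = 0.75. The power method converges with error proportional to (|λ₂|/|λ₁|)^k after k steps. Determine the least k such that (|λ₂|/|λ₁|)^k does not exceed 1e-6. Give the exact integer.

11

|λ₂/λ₁| = 0.75/2.97 = 0.25253
Need k ≥ ln(1e-6) / ln(0.25253) = -13.8155 / -1.3762 ≈ 10.039
Smallest integer k satisfying the bound: 11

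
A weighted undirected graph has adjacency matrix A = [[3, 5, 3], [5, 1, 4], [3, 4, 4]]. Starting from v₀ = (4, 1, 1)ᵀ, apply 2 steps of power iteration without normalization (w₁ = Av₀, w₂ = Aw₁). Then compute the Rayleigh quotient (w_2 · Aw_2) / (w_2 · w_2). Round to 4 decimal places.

w1 = Av₀ = (3·4 + 5·1 + 3·1; 5·4 + 1·1 + 4·1; 3·4 + 4·1 + 4·1) = (20, 25, 20)
w2 = Aw1 = (3·20 + 5·25 + 3·20; 5·20 + 1·25 + 4·20; 3·20 + 4·25 + 4·20) = (245, 205, 240)
Aw2 = (2480, 2390, 2515)
w2·Aw2 = 245·2480 + 205·2390 + 240·2515 = 1701150; w2·w2 = 245·245 + 205·205 + 240·240 = 159650
λ ≈ 1701150/159650 = 10.6555

λ ≈ 10.6555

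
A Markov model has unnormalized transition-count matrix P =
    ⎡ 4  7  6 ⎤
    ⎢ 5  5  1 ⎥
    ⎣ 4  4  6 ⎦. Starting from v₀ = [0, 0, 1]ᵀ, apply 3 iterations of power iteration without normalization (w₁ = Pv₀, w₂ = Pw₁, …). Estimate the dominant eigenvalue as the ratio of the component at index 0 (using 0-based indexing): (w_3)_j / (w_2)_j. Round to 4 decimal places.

λ ≈ 14.0149

w1 = Pv₀ = (4·0 + 7·0 + 6·1; 5·0 + 5·0 + 1·1; 4·0 + 4·0 + 6·1) = (6, 1, 6)
w2 = Pw1 = (4·6 + 7·1 + 6·6; 5·6 + 5·1 + 1·6; 4·6 + 4·1 + 6·6) = (67, 41, 64)
w3 = Pw2 = (939, 604, 816)
Ratio at component: 939 / 67 = 14.0149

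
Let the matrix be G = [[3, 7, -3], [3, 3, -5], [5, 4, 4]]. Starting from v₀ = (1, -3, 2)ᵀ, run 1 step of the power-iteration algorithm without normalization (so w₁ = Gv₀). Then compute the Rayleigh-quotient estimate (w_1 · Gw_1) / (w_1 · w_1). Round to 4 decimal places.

7.5726

w1 = Gv₀ = (3·1 + 7·(-3) + (-3)·2; 3·1 + 3·(-3) + (-5)·2; 5·1 + 4·(-3) + 4·2) = (-24, -16, 1)
Gw1 = (-187, -125, -180)
w1·Gw1 = (-24)·(-187) + (-16)·(-125) + 1·(-180) = 6308; w1·w1 = (-24)·(-24) + (-16)·(-16) + 1·1 = 833
λ ≈ 6308/833 = 7.5726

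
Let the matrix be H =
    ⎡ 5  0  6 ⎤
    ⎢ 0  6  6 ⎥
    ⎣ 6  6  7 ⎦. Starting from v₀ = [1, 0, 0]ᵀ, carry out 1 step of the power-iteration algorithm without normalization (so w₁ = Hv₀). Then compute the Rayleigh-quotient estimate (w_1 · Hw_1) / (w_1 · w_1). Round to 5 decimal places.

12.08197

w1 = Hv₀ = (5·1 + 0·0 + 6·0; 0·1 + 6·0 + 6·0; 6·1 + 6·0 + 7·0) = (5, 0, 6)
Hw1 = (61, 36, 72)
w1·Hw1 = 5·61 + 0·36 + 6·72 = 737; w1·w1 = 5·5 + 0·0 + 6·6 = 61
λ ≈ 737/61 = 12.08197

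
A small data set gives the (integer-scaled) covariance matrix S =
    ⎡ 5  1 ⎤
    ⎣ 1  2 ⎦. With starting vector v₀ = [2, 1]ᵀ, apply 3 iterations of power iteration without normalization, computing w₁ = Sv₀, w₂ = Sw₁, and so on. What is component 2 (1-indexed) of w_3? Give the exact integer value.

w1 = Sv₀ = (5·2 + 1·1; 1·2 + 2·1) = (11, 4)
w2 = Sw1 = (5·11 + 1·4; 1·11 + 2·4) = (59, 19)
w3 = Sw2 = (314, 97)
The requested component of w3 is 97.

97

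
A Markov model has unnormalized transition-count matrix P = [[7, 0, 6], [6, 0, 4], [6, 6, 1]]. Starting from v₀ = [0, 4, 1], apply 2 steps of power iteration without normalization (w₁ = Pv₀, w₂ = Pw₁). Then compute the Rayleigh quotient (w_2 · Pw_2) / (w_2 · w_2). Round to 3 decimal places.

w1 = Pv₀ = (7·0 + 0·4 + 6·1; 6·0 + 0·4 + 4·1; 6·0 + 6·4 + 1·1) = (6, 4, 25)
w2 = Pw1 = (7·6 + 0·4 + 6·25; 6·6 + 0·4 + 4·25; 6·6 + 6·4 + 1·25) = (192, 136, 85)
Pw2 = (1854, 1492, 2053)
w2·Pw2 = 192·1854 + 136·1492 + 85·2053 = 733385; w2·w2 = 192·192 + 136·136 + 85·85 = 62585
λ ≈ 733385/62585 = 11.718

λ ≈ 11.718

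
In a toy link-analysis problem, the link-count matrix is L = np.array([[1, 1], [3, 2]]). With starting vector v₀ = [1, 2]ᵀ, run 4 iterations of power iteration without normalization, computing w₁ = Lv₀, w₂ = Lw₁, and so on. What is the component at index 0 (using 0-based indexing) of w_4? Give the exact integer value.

109

w1 = Lv₀ = (1·1 + 1·2; 3·1 + 2·2) = (3, 7)
w2 = Lw1 = (1·3 + 1·7; 3·3 + 2·7) = (10, 23)
w3 = Lw2 = (33, 76)
w4 = Lw3 = (109, 251)
The requested component of w4 is 109.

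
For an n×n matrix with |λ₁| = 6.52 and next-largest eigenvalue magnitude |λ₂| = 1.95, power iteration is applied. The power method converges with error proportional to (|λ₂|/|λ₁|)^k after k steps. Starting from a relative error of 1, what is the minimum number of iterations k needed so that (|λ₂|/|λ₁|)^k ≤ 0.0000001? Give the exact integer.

|λ₂/λ₁| = 1.95/6.52 = 0.29908
Need k ≥ ln(0.0000001) / ln(0.29908) = -16.1181 / -1.2070 ≈ 13.353
Smallest integer k satisfying the bound: 14

14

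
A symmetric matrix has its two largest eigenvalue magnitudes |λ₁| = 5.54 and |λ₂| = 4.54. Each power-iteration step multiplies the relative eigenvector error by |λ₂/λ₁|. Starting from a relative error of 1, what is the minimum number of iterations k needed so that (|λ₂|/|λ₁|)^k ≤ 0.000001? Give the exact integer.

70

|λ₂/λ₁| = 4.54/5.54 = 0.81949
Need k ≥ ln(0.000001) / ln(0.81949) = -13.8155 / -0.1991 ≈ 69.401
Smallest integer k satisfying the bound: 70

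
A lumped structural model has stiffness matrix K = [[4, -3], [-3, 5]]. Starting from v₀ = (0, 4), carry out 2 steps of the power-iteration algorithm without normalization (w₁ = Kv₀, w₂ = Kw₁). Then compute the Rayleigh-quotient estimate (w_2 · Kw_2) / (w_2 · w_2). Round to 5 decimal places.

w1 = Kv₀ = (-12, 20)
w2 = Kw1 = (-108, 136)
Kw2 = (-840, 1004)
w2·Kw2 = (-108)·(-840) + 136·1004 = 227264; w2·w2 = (-108)·(-108) + 136·136 = 30160
λ ≈ 227264/30160 = 7.53528

λ ≈ 7.53528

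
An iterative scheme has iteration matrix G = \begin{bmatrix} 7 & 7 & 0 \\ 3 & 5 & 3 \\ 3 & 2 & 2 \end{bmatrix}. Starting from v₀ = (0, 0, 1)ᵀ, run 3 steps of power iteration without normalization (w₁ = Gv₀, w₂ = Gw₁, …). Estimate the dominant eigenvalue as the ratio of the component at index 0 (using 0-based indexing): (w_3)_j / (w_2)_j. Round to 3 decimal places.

w1 = Gv₀ = (7·0 + 7·0 + 0·1; 3·0 + 5·0 + 3·1; 3·0 + 2·0 + 2·1) = (0, 3, 2)
w2 = Gw1 = (7·0 + 7·3 + 0·2; 3·0 + 5·3 + 3·2; 3·0 + 2·3 + 2·2) = (21, 21, 10)
w3 = Gw2 = (294, 198, 125)
Ratio at component: 294 / 21 = 14.000

λ ≈ 14.000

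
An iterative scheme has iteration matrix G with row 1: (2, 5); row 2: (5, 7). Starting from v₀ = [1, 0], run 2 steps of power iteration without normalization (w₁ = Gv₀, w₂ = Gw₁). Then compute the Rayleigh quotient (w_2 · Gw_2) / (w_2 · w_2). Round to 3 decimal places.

w1 = Gv₀ = (2, 5)
w2 = Gw1 = (29, 45)
Gw2 = (283, 460)
w2·Gw2 = 29·283 + 45·460 = 28907; w2·w2 = 29·29 + 45·45 = 2866
λ ≈ 28907/2866 = 10.086

10.086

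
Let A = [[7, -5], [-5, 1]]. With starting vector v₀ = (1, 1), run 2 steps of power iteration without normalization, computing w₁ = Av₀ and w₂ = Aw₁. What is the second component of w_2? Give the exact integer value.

w1 = Av₀ = (7·1 + (-5)·1; (-5)·1 + 1·1) = (2, -4)
w2 = Aw1 = (7·2 + (-5)·(-4); (-5)·2 + 1·(-4)) = (34, -14)
The requested component of w2 is -14.

-14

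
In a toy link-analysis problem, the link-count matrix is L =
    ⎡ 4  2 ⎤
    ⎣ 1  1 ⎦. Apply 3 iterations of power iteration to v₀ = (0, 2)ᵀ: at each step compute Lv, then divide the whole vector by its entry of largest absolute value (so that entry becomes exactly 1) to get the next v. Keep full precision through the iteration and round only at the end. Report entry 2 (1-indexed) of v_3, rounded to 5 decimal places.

0.28261

Lv0 = (4.000000, 2.000000); divide by 4.000000 → v1 = (1.000000, 0.500000)
Lv1 = (5.000000, 1.500000); divide by 5.000000 → v2 = (1.000000, 0.300000)
Lv2 = (4.600000, 1.300000); divide by 4.600000 → v3 = (1.000000, 0.282609)
Requested entry of v3: 26/92 = 0.28261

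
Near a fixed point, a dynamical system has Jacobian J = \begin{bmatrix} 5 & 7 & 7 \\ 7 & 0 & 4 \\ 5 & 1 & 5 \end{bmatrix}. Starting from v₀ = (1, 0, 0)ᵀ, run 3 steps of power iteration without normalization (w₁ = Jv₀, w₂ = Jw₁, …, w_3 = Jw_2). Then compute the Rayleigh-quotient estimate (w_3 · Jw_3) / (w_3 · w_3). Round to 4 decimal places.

14.0689

w1 = Jv₀ = (5·1 + 7·0 + 7·0; 7·1 + 0·0 + 4·0; 5·1 + 1·0 + 5·0) = (5, 7, 5)
w2 = Jw1 = (5·5 + 7·7 + 7·5; 7·5 + 0·7 + 4·5; 5·5 + 1·7 + 5·5) = (109, 55, 57)
w3 = Jw2 = (1329, 991, 885)
Jw3 = (19777, 12843, 12061)
w3·Jw3 = 1329·19777 + 991·12843 + 885·12061 = 49685031; w3·w3 = 1329·1329 + 991·991 + 885·885 = 3531547
λ ≈ 49685031/3531547 = 14.0689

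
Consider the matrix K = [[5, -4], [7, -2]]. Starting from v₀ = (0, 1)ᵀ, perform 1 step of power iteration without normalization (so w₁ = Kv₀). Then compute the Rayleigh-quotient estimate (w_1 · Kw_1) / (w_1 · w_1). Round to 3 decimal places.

4.800

w1 = Kv₀ = (-4, -2)
Kw1 = (-12, -24)
w1·Kw1 = (-4)·(-12) + (-2)·(-24) = 96; w1·w1 = (-4)·(-4) + (-2)·(-2) = 20
λ ≈ 96/20 = 4.800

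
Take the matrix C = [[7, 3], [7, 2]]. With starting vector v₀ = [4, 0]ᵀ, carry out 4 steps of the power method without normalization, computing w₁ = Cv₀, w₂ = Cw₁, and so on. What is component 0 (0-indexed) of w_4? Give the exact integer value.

26404

w1 = Cv₀ = (7·4 + 3·0; 7·4 + 2·0) = (28, 28)
w2 = Cw1 = (7·28 + 3·28; 7·28 + 2·28) = (280, 252)
w3 = Cw2 = (2716, 2464)
w4 = Cw3 = (26404, 23940)
The requested component of w4 is 26404.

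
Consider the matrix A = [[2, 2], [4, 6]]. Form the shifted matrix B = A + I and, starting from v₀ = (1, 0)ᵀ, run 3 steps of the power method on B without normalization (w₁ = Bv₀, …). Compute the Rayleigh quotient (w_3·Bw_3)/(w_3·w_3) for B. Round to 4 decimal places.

8.4818

B = A + I has rows (3, 2); (4, 7)
w1 = Bv₀ = (3, 4)
w2 = Bw1 = (17, 40)
w3 = Bw2 = (131, 348)
Bw3 = (1089, 2960)
w3·Bw3 = 1172739; w3·w3 = 138265; μ ≈ 1172739/138265 = 8.4818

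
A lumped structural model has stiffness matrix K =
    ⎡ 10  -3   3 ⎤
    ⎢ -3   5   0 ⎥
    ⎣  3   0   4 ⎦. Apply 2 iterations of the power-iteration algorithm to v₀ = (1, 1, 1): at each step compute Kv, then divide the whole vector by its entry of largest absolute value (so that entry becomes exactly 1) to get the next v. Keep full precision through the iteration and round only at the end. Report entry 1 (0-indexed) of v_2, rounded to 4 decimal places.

-0.1739

Kv0 = (10.00000, 2.00000, 7.00000); divide by 10.00000 → v1 = (1.00000, 0.20000, 0.70000)
Kv1 = (11.50000, -2.00000, 5.80000); divide by 11.50000 → v2 = (1.00000, -0.17391, 0.50435)
Requested entry of v2: -20/115 = -0.1739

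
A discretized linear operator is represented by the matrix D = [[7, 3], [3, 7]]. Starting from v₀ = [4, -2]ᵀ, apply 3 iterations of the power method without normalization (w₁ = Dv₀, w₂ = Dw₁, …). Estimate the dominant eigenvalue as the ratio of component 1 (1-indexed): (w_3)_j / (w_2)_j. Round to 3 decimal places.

w1 = Dv₀ = (22, -2)
w2 = Dw1 = (148, 52)
w3 = Dw2 = (1192, 808)
Ratio at component: 1192 / 148 = 8.054

8.054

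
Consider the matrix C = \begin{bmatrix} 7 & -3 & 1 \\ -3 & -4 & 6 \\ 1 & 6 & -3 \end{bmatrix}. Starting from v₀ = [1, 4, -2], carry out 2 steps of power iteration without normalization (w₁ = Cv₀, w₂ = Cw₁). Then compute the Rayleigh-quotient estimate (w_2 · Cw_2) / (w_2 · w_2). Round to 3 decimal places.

λ ≈ -10.012

w1 = Cv₀ = (7·1 + (-3)·4 + 1·(-2); (-3)·1 + (-4)·4 + 6·(-2); 1·1 + 6·4 + (-3)·(-2)) = (-7, -31, 31)
w2 = Cw1 = (7·(-7) + (-3)·(-31) + 1·31; (-3)·(-7) + (-4)·(-31) + 6·31; 1·(-7) + 6·(-31) + (-3)·31) = (75, 331, -286)
Cw2 = (-754, -3265, 2919)
w2·Cw2 = 75·(-754) + 331·(-3265) + (-286)·2919 = -1972099; w2·w2 = 75·75 + 331·331 + (-286)·(-286) = 196982
λ ≈ -1972099/196982 = -10.012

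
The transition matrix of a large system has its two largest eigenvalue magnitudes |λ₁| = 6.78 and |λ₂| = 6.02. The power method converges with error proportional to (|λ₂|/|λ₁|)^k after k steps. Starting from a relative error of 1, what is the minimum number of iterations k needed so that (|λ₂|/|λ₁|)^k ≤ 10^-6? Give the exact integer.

117

|λ₂/λ₁| = 6.02/6.78 = 0.88791
Need k ≥ ln(10^-6) / ln(0.88791) = -13.8155 / -0.1189 ≈ 116.204
Smallest integer k satisfying the bound: 117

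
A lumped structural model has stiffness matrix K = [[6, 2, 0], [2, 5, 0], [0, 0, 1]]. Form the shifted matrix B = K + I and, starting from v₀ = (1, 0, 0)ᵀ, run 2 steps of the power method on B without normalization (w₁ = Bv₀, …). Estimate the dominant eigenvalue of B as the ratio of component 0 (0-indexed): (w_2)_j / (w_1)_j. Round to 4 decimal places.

B = K + I has rows (7, 2, 0); (2, 6, 0); (0, 0, 2)
w1 = Bv₀ = (7·1 + 2·0 + 0·0; 2·1 + 6·0 + 0·0; 0·1 + 0·0 + 2·0) = (7, 2, 0)
w2 = Bw1 = (7·7 + 2·2 + 0·0; 2·7 + 6·2 + 0·0; 0·7 + 0·2 + 2·0) = (53, 26, 0)
Ratio: 53/7 = 7.5714

μ ≈ 7.5714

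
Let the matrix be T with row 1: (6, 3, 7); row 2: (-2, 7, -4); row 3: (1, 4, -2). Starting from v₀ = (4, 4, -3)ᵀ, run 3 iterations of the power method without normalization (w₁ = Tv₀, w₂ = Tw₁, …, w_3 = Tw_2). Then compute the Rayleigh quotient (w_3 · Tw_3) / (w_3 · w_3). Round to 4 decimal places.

w1 = Tv₀ = (15, 32, 26)
w2 = Tw1 = (368, 90, 91)
w3 = Tw2 = (3115, -470, 546)
Tw3 = (21102, -11704, 143)
w3·Tw3 = 3115·21102 + (-470)·(-11704) + 546·143 = 71311688; w3·w3 = 3115·3115 + (-470)·(-470) + 546·546 = 10222241
λ ≈ 71311688/10222241 = 6.9761

λ ≈ 6.9761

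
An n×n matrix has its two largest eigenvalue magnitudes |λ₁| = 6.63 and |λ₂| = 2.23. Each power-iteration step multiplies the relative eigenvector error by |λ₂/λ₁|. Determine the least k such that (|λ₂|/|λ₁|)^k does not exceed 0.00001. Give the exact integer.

11

|λ₂/λ₁| = 2.23/6.63 = 0.33635
Need k ≥ ln(0.00001) / ln(0.33635) = -11.5129 / -1.0896 ≈ 10.566
Smallest integer k satisfying the bound: 11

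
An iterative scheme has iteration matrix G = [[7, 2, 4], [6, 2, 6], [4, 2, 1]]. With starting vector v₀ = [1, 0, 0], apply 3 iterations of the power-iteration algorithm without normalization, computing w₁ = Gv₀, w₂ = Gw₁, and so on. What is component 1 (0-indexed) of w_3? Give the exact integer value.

882

w1 = Gv₀ = (7·1 + 2·0 + 4·0; 6·1 + 2·0 + 6·0; 4·1 + 2·0 + 1·0) = (7, 6, 4)
w2 = Gw1 = (7·7 + 2·6 + 4·4; 6·7 + 2·6 + 6·4; 4·7 + 2·6 + 1·4) = (77, 78, 44)
w3 = Gw2 = (871, 882, 508)
The requested component of w3 is 882.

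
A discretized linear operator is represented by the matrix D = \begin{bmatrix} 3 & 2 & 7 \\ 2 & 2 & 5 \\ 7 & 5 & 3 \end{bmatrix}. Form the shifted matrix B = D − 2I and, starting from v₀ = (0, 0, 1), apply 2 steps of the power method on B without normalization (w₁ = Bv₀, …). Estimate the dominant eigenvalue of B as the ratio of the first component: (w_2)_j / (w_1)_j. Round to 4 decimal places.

B = D − 2I has rows (1, 2, 7); (2, 0, 5); (7, 5, 1)
w1 = Bv₀ = (1·0 + 2·0 + 7·1; 2·0 + 0·0 + 5·1; 7·0 + 5·0 + 1·1) = (7, 5, 1)
w2 = Bw1 = (1·7 + 2·5 + 7·1; 2·7 + 0·5 + 5·1; 7·7 + 5·5 + 1·1) = (24, 19, 75)
Ratio: 24/7 = 3.4286

3.4286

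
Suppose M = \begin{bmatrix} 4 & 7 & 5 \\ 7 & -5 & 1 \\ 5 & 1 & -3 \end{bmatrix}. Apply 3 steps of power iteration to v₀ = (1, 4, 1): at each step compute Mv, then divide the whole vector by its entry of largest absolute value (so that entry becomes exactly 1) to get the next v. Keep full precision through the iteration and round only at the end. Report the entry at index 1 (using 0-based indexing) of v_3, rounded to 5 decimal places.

-0.23701

Mv0 = (37.000000, -12.000000, 6.000000); divide by 37.000000 → v1 = (1.000000, -0.324324, 0.162162)
Mv1 = (2.540541, 8.783784, 4.189189); divide by 8.783784 → v2 = (0.289231, 1.000000, 0.476923)
Mv2 = (10.541538, -2.498462, 1.015385); divide by 10.541538 → v3 = (1.000000, -0.237011, 0.096322)
Requested entry of v3: -812/3426 = -0.23701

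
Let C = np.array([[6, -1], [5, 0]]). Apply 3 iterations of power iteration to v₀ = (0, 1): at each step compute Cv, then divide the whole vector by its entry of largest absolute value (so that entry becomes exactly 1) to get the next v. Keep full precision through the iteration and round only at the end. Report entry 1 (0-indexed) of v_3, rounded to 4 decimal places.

Cv0 = (-1.00000, 0.00000); divide by -1.00000 → v1 = (1.00000, 0.00000)
Cv1 = (6.00000, 5.00000); divide by 6.00000 → v2 = (1.00000, 0.83333)
Cv2 = (5.16667, 5.00000); divide by 5.16667 → v3 = (1.00000, 0.96774)
Requested entry of v3: -30/-31 = 0.9677

0.9677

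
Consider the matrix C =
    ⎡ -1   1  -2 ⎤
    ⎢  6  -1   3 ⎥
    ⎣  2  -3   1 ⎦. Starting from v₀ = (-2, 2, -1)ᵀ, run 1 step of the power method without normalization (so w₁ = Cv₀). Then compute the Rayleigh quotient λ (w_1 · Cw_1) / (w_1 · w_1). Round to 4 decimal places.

w1 = Cv₀ = ((-1)·(-2) + 1·2 + (-2)·(-1); 6·(-2) + (-1)·2 + 3·(-1); 2·(-2) + (-3)·2 + 1·(-1)) = (6, -17, -11)
Cw1 = (-1, 20, 52)
w1·Cw1 = 6·(-1) + (-17)·20 + (-11)·52 = -918; w1·w1 = 6·6 + (-17)·(-17) + (-11)·(-11) = 446
λ ≈ -918/446 = -2.0583

λ ≈ -2.0583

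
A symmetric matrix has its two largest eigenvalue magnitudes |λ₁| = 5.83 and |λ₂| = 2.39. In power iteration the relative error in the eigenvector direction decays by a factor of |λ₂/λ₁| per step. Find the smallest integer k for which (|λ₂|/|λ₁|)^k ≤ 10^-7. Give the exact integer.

|λ₂/λ₁| = 2.39/5.83 = 0.40995
Need k ≥ ln(10^-7) / ln(0.40995) = -16.1181 / -0.8917 ≈ 18.075
Smallest integer k satisfying the bound: 19

19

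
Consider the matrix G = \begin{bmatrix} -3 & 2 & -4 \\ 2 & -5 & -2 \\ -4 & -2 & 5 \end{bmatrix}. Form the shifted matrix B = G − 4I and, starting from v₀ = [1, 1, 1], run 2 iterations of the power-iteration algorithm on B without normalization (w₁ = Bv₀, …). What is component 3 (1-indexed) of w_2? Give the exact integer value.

B = G − 4I has rows (-7, 2, -4); (2, -9, -2); (-4, -2, 1)
w1 = Bv₀ = (-9, -9, -5)
w2 = Bw1 = (65, 73, 49)
Requested component of w2: 49

49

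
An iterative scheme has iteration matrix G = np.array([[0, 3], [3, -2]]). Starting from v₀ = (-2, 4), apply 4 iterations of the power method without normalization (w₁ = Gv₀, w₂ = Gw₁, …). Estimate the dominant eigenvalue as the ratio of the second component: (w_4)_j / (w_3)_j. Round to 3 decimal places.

λ ≈ -4.268

w1 = Gv₀ = (0·(-2) + 3·4; 3·(-2) + (-2)·4) = (12, -14)
w2 = Gw1 = (0·12 + 3·(-14); 3·12 + (-2)·(-14)) = (-42, 64)
w3 = Gw2 = (192, -254)
w4 = Gw3 = (-762, 1084)
Ratio at component: 1084 / -254 = -4.268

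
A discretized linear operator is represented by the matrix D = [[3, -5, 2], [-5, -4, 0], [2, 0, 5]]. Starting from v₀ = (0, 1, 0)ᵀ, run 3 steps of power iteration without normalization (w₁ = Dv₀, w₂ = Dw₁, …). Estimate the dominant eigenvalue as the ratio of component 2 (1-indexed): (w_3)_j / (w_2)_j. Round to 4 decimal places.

-4.6098

w1 = Dv₀ = (-5, -4, 0)
w2 = Dw1 = (5, 41, -10)
w3 = Dw2 = (-210, -189, -40)
Ratio at component: -189 / 41 = -4.6098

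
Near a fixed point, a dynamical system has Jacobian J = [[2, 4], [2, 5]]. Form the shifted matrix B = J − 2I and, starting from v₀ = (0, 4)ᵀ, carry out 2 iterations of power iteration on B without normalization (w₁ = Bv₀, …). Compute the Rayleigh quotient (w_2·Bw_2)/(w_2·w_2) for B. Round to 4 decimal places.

4.8291

B = J − 2I has rows (0, 4); (2, 3)
w1 = Bv₀ = (16, 12)
w2 = Bw1 = (48, 68)
Bw2 = (272, 300)
w2·Bw2 = 33456; w2·w2 = 6928; μ ≈ 33456/6928 = 4.8291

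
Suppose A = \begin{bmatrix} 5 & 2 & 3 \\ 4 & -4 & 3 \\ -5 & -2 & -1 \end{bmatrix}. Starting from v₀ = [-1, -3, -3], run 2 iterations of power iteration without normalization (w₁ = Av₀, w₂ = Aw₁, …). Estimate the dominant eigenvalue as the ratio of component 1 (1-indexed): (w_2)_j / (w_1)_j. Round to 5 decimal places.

w1 = Av₀ = (5·(-1) + 2·(-3) + 3·(-3); 4·(-1) + (-4)·(-3) + 3·(-3); (-5)·(-1) + (-2)·(-3) + (-1)·(-3)) = (-20, -1, 14)
w2 = Aw1 = (5·(-20) + 2·(-1) + 3·14; 4·(-20) + (-4)·(-1) + 3·14; (-5)·(-20) + (-2)·(-1) + (-1)·14) = (-60, -34, 88)
Ratio at component: -60 / -20 = 3.00000

3.00000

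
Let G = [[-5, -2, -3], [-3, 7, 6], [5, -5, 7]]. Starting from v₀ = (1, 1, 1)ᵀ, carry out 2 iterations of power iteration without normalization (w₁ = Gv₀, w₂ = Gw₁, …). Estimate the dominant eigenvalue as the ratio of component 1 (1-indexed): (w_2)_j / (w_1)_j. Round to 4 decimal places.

w1 = Gv₀ = ((-5)·1 + (-2)·1 + (-3)·1; (-3)·1 + 7·1 + 6·1; 5·1 + (-5)·1 + 7·1) = (-10, 10, 7)
w2 = Gw1 = ((-5)·(-10) + (-2)·10 + (-3)·7; (-3)·(-10) + 7·10 + 6·7; 5·(-10) + (-5)·10 + 7·7) = (9, 142, -51)
Ratio at component: 9 / -10 = -0.9000

-0.9000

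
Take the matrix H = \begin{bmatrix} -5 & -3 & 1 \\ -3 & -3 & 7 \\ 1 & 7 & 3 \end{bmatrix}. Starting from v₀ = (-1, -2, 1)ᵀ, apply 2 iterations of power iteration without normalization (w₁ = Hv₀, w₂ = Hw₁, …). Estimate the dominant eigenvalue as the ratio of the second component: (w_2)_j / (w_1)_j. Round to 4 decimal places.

λ ≈ -10.5000

w1 = Hv₀ = ((-5)·(-1) + (-3)·(-2) + 1·1; (-3)·(-1) + (-3)·(-2) + 7·1; 1·(-1) + 7·(-2) + 3·1) = (12, 16, -12)
w2 = Hw1 = ((-5)·12 + (-3)·16 + 1·(-12); (-3)·12 + (-3)·16 + 7·(-12); 1·12 + 7·16 + 3·(-12)) = (-120, -168, 88)
Ratio at component: -168 / 16 = -10.5000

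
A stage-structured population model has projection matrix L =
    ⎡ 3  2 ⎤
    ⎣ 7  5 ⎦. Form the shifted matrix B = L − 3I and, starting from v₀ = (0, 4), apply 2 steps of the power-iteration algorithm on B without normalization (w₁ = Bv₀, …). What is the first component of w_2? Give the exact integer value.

B = L − 3I has rows (0, 2); (7, 2)
w1 = Bv₀ = (8, 8)
w2 = Bw1 = (16, 72)
Requested component of w2: 16

16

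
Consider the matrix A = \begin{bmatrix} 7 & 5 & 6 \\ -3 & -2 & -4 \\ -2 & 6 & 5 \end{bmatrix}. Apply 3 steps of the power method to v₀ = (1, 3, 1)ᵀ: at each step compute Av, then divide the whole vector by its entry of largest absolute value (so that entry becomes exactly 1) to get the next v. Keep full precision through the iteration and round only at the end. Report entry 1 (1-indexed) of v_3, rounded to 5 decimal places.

-0.60556

Av0 = (28.000000, -13.000000, 21.000000); divide by 28.000000 → v1 = (1.000000, -0.464286, 0.750000)
Av1 = (9.178571, -5.071429, -1.035714); divide by 9.178571 → v2 = (1.000000, -0.552529, -0.112840)
Av2 = (3.560311, -1.443580, -5.879377); divide by -5.879377 → v3 = (-0.605559, 0.245533, 1.000000)
Requested entry of v3: 915/-1511 = -0.60556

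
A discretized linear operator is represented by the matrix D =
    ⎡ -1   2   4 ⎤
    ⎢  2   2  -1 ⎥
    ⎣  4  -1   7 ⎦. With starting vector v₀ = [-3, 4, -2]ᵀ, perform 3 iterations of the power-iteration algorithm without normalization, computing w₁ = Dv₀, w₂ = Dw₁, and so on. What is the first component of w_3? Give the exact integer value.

-605

w1 = Dv₀ = (3, 4, -30)
w2 = Dw1 = (-115, 44, -202)
w3 = Dw2 = (-605, 60, -1918)
The requested component of w3 is -605.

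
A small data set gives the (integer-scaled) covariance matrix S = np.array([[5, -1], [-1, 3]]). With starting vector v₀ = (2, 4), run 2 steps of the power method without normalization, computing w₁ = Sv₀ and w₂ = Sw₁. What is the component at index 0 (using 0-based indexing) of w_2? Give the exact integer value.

20

w1 = Sv₀ = (5·2 + (-1)·4; (-1)·2 + 3·4) = (6, 10)
w2 = Sw1 = (5·6 + (-1)·10; (-1)·6 + 3·10) = (20, 24)
The requested component of w2 is 20.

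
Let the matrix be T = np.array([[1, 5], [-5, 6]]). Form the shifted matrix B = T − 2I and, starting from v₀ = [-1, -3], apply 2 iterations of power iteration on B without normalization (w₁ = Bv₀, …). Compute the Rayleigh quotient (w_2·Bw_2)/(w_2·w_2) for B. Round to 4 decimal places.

μ ≈ 3.0000

B = T − 2I has rows (-1, 5); (-5, 4)
w1 = Bv₀ = (-14, -7)
w2 = Bw1 = (-21, 42)
Bw2 = (231, 273)
w2·Bw2 = 6615; w2·w2 = 2205; μ ≈ 6615/2205 = 3.0000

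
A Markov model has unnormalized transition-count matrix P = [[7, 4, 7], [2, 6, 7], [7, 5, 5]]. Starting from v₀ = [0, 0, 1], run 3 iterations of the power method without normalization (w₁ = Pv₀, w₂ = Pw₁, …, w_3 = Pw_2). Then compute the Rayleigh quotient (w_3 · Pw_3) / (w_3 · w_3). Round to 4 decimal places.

λ ≈ 16.7347

w1 = Pv₀ = (7, 7, 5)
w2 = Pw1 = (112, 91, 109)
w3 = Pw2 = (1911, 1533, 1784)
Pw3 = (31997, 25508, 29962)
w3·Pw3 = 1911·31997 + 1533·25508 + 1784·29962 = 153702239; w3·w3 = 1911·1911 + 1533·1533 + 1784·1784 = 9184666
λ ≈ 153702239/9184666 = 16.7347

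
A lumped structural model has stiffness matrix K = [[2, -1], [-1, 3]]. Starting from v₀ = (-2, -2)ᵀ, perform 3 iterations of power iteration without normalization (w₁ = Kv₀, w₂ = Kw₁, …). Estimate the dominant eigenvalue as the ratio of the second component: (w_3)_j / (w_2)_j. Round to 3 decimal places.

w1 = Kv₀ = (2·(-2) + (-1)·(-2); (-1)·(-2) + 3·(-2)) = (-2, -4)
w2 = Kw1 = (2·(-2) + (-1)·(-4); (-1)·(-2) + 3·(-4)) = (0, -10)
w3 = Kw2 = (10, -30)
Ratio at component: -30 / -10 = 3.000

3.000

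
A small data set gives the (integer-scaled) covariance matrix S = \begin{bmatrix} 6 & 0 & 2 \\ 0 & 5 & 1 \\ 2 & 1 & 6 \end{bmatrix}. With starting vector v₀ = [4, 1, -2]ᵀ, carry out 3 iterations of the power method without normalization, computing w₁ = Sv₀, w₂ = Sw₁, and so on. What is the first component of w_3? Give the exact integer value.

734

w1 = Sv₀ = (6·4 + 0·1 + 2·(-2); 0·4 + 5·1 + 1·(-2); 2·4 + 1·1 + 6·(-2)) = (20, 3, -3)
w2 = Sw1 = (6·20 + 0·3 + 2·(-3); 0·20 + 5·3 + 1·(-3); 2·20 + 1·3 + 6·(-3)) = (114, 12, 25)
w3 = Sw2 = (734, 85, 390)
The requested component of w3 is 734.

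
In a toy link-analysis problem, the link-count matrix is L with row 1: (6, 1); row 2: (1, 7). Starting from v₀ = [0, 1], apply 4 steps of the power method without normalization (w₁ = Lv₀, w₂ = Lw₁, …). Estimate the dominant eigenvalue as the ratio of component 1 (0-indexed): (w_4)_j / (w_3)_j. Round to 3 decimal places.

w1 = Lv₀ = (6·0 + 1·1; 1·0 + 7·1) = (1, 7)
w2 = Lw1 = (6·1 + 1·7; 1·1 + 7·7) = (13, 50)
w3 = Lw2 = (128, 363)
w4 = Lw3 = (1131, 2669)
Ratio at component: 2669 / 363 = 7.353

λ ≈ 7.353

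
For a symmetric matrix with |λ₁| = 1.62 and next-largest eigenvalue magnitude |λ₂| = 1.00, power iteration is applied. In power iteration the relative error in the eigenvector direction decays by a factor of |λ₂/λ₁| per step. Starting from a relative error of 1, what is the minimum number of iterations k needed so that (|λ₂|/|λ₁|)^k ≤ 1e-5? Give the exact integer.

|λ₂/λ₁| = 1.00/1.62 = 0.61728
Need k ≥ ln(1e-5) / ln(0.61728) = -11.5129 / -0.4824 ≈ 23.865
Smallest integer k satisfying the bound: 24

24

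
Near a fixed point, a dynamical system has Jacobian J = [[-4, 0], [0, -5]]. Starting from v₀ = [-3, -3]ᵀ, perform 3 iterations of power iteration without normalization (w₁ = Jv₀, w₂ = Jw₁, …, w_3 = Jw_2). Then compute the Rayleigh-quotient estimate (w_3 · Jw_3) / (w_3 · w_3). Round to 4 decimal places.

w1 = Jv₀ = (12, 15)
w2 = Jw1 = (-48, -75)
w3 = Jw2 = (192, 375)
Jw3 = (-768, -1875)
w3·Jw3 = 192·(-768) + 375·(-1875) = -850581; w3·w3 = 192·192 + 375·375 = 177489
λ ≈ -850581/177489 = -4.7923

-4.7923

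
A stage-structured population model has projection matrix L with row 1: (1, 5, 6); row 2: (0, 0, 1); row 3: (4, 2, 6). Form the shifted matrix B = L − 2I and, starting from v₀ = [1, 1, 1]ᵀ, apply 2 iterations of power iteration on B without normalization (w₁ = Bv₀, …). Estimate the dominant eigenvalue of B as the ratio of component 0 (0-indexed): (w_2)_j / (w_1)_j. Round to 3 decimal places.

B = L − 2I has rows (-1, 5, 6); (0, -2, 1); (4, 2, 4)
w1 = Bv₀ = ((-1)·1 + 5·1 + 6·1; 0·1 + (-2)·1 + 1·1; 4·1 + 2·1 + 4·1) = (10, -1, 10)
w2 = Bw1 = ((-1)·10 + 5·(-1) + 6·10; 0·10 + (-2)·(-1) + 1·10; 4·10 + 2·(-1) + 4·10) = (45, 12, 78)
Ratio: 45/10 = 4.500

μ ≈ 4.500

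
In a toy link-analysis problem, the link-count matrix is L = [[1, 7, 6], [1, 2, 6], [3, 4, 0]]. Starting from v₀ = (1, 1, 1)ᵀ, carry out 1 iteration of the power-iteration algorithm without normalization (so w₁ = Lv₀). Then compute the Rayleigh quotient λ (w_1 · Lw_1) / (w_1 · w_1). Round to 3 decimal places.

w1 = Lv₀ = (1·1 + 7·1 + 6·1; 1·1 + 2·1 + 6·1; 3·1 + 4·1 + 0·1) = (14, 9, 7)
Lw1 = (119, 74, 78)
w1·Lw1 = 14·119 + 9·74 + 7·78 = 2878; w1·w1 = 14·14 + 9·9 + 7·7 = 326
λ ≈ 2878/326 = 8.828

8.828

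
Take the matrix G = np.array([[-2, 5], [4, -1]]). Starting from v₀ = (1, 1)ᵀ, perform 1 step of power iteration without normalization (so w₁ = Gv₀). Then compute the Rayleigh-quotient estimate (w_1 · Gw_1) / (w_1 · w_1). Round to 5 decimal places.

3.00000

w1 = Gv₀ = (3, 3)
Gw1 = (9, 9)
w1·Gw1 = 3·9 + 3·9 = 54; w1·w1 = 3·3 + 3·3 = 18
λ ≈ 54/18 = 3.00000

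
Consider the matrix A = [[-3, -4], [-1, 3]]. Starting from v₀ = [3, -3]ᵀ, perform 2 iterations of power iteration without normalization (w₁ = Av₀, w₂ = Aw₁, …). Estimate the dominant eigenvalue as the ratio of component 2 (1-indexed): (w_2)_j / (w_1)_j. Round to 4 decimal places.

3.2500

w1 = Av₀ = (3, -12)
w2 = Aw1 = (39, -39)
Ratio at component: -39 / -12 = 3.2500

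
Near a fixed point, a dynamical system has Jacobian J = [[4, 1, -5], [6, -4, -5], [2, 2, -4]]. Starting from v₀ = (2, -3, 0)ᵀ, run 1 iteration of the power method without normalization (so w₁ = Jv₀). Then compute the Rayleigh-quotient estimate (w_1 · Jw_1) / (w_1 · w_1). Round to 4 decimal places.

λ ≈ -1.9934

w1 = Jv₀ = (4·2 + 1·(-3) + (-5)·0; 6·2 + (-4)·(-3) + (-5)·0; 2·2 + 2·(-3) + (-4)·0) = (5, 24, -2)
Jw1 = (54, -56, 66)
w1·Jw1 = 5·54 + 24·(-56) + (-2)·66 = -1206; w1·w1 = 5·5 + 24·24 + (-2)·(-2) = 605
λ ≈ -1206/605 = -1.9934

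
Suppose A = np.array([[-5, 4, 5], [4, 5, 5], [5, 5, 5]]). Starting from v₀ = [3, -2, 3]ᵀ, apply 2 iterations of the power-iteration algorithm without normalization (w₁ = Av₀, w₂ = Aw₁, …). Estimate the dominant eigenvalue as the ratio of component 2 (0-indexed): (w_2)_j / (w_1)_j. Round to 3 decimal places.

w1 = Av₀ = ((-5)·3 + 4·(-2) + 5·3; 4·3 + 5·(-2) + 5·3; 5·3 + 5·(-2) + 5·3) = (-8, 17, 20)
w2 = Aw1 = ((-5)·(-8) + 4·17 + 5·20; 4·(-8) + 5·17 + 5·20; 5·(-8) + 5·17 + 5·20) = (208, 153, 145)
Ratio at component: 145 / 20 = 7.250

λ ≈ 7.250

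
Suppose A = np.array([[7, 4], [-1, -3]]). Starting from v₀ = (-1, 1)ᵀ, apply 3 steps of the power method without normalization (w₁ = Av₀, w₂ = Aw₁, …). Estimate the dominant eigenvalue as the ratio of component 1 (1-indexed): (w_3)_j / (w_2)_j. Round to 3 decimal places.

w1 = Av₀ = (7·(-1) + 4·1; (-1)·(-1) + (-3)·1) = (-3, -2)
w2 = Aw1 = (7·(-3) + 4·(-2); (-1)·(-3) + (-3)·(-2)) = (-29, 9)
w3 = Aw2 = (-167, 2)
Ratio at component: -167 / -29 = 5.759

5.759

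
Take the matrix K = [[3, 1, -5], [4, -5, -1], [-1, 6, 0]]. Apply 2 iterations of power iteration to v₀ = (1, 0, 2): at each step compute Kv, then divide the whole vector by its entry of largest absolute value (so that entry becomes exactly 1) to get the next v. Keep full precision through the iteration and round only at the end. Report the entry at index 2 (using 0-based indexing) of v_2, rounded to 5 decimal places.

-0.51351

Kv0 = (-7.000000, 2.000000, -1.000000); divide by -7.000000 → v1 = (1.000000, -0.285714, 0.142857)
Kv1 = (2.000000, 5.285714, -2.714286); divide by 5.285714 → v2 = (0.378378, 1.000000, -0.513514)
Requested entry of v2: 19/-37 = -0.51351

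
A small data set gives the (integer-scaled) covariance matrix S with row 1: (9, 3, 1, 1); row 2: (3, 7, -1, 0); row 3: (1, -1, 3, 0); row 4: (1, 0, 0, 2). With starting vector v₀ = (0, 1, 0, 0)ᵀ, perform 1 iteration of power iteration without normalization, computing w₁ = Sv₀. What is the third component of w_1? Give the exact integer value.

w1 = Sv₀ = (3, 7, -1, 0)
The requested component of w1 is -1.

-1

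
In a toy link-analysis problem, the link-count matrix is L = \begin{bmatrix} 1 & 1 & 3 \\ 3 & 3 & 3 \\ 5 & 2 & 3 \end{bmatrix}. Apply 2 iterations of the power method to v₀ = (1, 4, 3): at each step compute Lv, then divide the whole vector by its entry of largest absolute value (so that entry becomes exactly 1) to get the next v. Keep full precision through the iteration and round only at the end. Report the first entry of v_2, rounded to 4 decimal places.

Lv0 = (14.00000, 24.00000, 22.00000); divide by 24.00000 → v1 = (0.58333, 1.00000, 0.91667)
Lv1 = (4.33333, 7.50000, 7.66667); divide by 7.66667 → v2 = (0.56522, 0.97826, 1.00000)
Requested entry of v2: 104/184 = 0.5652

0.5652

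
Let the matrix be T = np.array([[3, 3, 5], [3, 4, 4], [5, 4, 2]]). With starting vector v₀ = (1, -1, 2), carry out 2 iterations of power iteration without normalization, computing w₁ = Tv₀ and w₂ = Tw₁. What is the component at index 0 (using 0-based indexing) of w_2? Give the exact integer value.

w1 = Tv₀ = (10, 7, 5)
w2 = Tw1 = (76, 78, 88)
The requested component of w2 is 76.

76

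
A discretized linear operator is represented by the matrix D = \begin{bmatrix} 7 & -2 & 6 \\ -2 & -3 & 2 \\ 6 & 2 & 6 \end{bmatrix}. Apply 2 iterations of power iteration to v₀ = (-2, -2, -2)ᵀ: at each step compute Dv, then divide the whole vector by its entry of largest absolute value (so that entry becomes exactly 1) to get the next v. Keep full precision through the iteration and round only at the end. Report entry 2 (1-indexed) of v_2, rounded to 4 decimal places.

Dv0 = (-22.00000, 6.00000, -28.00000); divide by -28.00000 → v1 = (0.78571, -0.21429, 1.00000)
Dv1 = (11.92857, 1.07143, 10.28571); divide by 11.92857 → v2 = (1.00000, 0.08982, 0.86228)
Requested entry of v2: -30/-334 = 0.0898

0.0898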